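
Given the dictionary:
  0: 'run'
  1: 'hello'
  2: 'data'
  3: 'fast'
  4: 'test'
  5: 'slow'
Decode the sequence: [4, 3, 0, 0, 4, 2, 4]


Look up each index in the dictionary:
  4 -> 'test'
  3 -> 'fast'
  0 -> 'run'
  0 -> 'run'
  4 -> 'test'
  2 -> 'data'
  4 -> 'test'

Decoded: "test fast run run test data test"


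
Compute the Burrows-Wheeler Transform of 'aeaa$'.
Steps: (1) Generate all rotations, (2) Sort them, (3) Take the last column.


Rotations (sorted):
  0: $aeaa -> last char: a
  1: a$aea -> last char: a
  2: aa$ae -> last char: e
  3: aeaa$ -> last char: $
  4: eaa$a -> last char: a


BWT = aae$a


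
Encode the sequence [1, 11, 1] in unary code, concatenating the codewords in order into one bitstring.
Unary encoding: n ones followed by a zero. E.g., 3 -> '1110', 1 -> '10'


Encode each number as n ones followed by a terminating 0:
  1 -> 10 (2 bits)
  11 -> 111111111110 (12 bits)
  1 -> 10 (2 bits)
Total length = 2 + 12 + 2 = 16 bits.

Unary([1, 11, 1]) = 1011111111111010 (16 bits)


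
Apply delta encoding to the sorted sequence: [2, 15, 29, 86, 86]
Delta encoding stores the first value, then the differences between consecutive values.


First value: 2
Deltas:
  15 - 2 = 13
  29 - 15 = 14
  86 - 29 = 57
  86 - 86 = 0


Delta encoded: [2, 13, 14, 57, 0]


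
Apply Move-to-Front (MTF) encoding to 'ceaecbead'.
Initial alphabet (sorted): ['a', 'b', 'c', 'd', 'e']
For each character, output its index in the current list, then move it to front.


MTF encoding:
'c': index 2 in ['a', 'b', 'c', 'd', 'e'] -> ['c', 'a', 'b', 'd', 'e']
'e': index 4 in ['c', 'a', 'b', 'd', 'e'] -> ['e', 'c', 'a', 'b', 'd']
'a': index 2 in ['e', 'c', 'a', 'b', 'd'] -> ['a', 'e', 'c', 'b', 'd']
'e': index 1 in ['a', 'e', 'c', 'b', 'd'] -> ['e', 'a', 'c', 'b', 'd']
'c': index 2 in ['e', 'a', 'c', 'b', 'd'] -> ['c', 'e', 'a', 'b', 'd']
'b': index 3 in ['c', 'e', 'a', 'b', 'd'] -> ['b', 'c', 'e', 'a', 'd']
'e': index 2 in ['b', 'c', 'e', 'a', 'd'] -> ['e', 'b', 'c', 'a', 'd']
'a': index 3 in ['e', 'b', 'c', 'a', 'd'] -> ['a', 'e', 'b', 'c', 'd']
'd': index 4 in ['a', 'e', 'b', 'c', 'd'] -> ['d', 'a', 'e', 'b', 'c']


Output: [2, 4, 2, 1, 2, 3, 2, 3, 4]


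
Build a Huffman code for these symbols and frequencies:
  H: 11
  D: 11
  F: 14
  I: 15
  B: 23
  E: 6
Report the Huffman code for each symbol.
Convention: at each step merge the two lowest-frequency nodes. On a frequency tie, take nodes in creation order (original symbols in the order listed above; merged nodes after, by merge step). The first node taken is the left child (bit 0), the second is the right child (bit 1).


Huffman tree construction:
Step 1: Merge E(6) + H(11) = 17
Step 2: Merge D(11) + F(14) = 25
Step 3: Merge I(15) + (E+H)(17) = 32
Step 4: Merge B(23) + (D+F)(25) = 48
Step 5: Merge (I+(E+H))(32) + (B+(D+F))(48) = 80
Read each symbol's code off the tree from the root (left child = 0, right child = 1).

Codes:
  H: 011 (length 3)
  D: 110 (length 3)
  F: 111 (length 3)
  I: 00 (length 2)
  B: 10 (length 2)
  E: 010 (length 3)
Average code length: 202/80 = 2.5250 bits/symbol


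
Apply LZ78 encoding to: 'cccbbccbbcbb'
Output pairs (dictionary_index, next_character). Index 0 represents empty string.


LZ78 encoding steps:
Dictionary: {0: ''}
Step 1: w='' (idx 0), next='c' -> output (0, 'c'), add 'c' as idx 1
Step 2: w='c' (idx 1), next='c' -> output (1, 'c'), add 'cc' as idx 2
Step 3: w='' (idx 0), next='b' -> output (0, 'b'), add 'b' as idx 3
Step 4: w='b' (idx 3), next='c' -> output (3, 'c'), add 'bc' as idx 4
Step 5: w='c' (idx 1), next='b' -> output (1, 'b'), add 'cb' as idx 5
Step 6: w='bc' (idx 4), next='b' -> output (4, 'b'), add 'bcb' as idx 6
Step 7: w='b' (idx 3), end of input -> output (3, '')


Encoded: [(0, 'c'), (1, 'c'), (0, 'b'), (3, 'c'), (1, 'b'), (4, 'b'), (3, '')]


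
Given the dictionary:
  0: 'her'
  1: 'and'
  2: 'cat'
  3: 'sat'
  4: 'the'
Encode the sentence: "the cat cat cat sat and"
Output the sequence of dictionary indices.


Look up each word in the dictionary:
  'the' -> 4
  'cat' -> 2
  'cat' -> 2
  'cat' -> 2
  'sat' -> 3
  'and' -> 1

Encoded: [4, 2, 2, 2, 3, 1]


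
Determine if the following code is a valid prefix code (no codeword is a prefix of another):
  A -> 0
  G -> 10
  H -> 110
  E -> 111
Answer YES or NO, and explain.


Checking each pair (does one codeword prefix another?):
  A='0' vs G='10': no prefix
  A='0' vs H='110': no prefix
  A='0' vs E='111': no prefix
  G='10' vs A='0': no prefix
  G='10' vs H='110': no prefix
  G='10' vs E='111': no prefix
  H='110' vs A='0': no prefix
  H='110' vs G='10': no prefix
  H='110' vs E='111': no prefix
  E='111' vs A='0': no prefix
  E='111' vs G='10': no prefix
  E='111' vs H='110': no prefix
No violation found over all pairs.

YES -- this is a valid prefix code. No codeword is a prefix of any other codeword.


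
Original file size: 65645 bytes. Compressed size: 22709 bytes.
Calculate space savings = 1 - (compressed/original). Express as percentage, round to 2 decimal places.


ratio = compressed/original = 22709/65645 = 0.345936
savings = 1 - ratio = 1 - 0.345936 = 0.654064
as a percentage: 0.654064 * 100 = 65.41%

Space savings = 1 - 22709/65645 = 65.41%


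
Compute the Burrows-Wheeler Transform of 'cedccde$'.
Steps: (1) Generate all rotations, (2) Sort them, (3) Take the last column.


Rotations (sorted):
  0: $cedccde -> last char: e
  1: ccde$ced -> last char: d
  2: cde$cedc -> last char: c
  3: cedccde$ -> last char: $
  4: dccde$ce -> last char: e
  5: de$cedcc -> last char: c
  6: e$cedccd -> last char: d
  7: edccde$c -> last char: c


BWT = edc$ecdc


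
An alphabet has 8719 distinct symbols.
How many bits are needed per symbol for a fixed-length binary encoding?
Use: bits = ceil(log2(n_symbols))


log2(8719) = 13.0899
Bracket: 2^13 = 8192 < 8719 <= 2^14 = 16384
So ceil(log2(8719)) = 14

bits = ceil(log2(8719)) = ceil(13.0899) = 14 bits


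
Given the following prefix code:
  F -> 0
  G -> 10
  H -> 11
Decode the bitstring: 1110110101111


Decoding step by step:
Bits 11 -> H
Bits 10 -> G
Bits 11 -> H
Bits 0 -> F
Bits 10 -> G
Bits 11 -> H
Bits 11 -> H


Decoded message: HGHFGHH


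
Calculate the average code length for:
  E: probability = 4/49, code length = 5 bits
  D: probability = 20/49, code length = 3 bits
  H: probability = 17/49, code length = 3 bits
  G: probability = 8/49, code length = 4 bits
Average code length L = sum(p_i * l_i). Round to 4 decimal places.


Weighted contributions p_i * l_i:
  E: (4/49) * 5 = 20/49
  D: (20/49) * 3 = 60/49
  H: (17/49) * 3 = 51/49
  G: (8/49) * 4 = 32/49
Sum = (20 + 60 + 51 + 32)/49 = 163/49

L = 163/49 = 3.3265 bits/symbol


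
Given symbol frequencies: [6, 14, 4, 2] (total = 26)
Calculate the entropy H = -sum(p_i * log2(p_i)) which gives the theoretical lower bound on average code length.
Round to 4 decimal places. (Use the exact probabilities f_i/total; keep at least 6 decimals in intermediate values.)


Per-symbol terms -p_i * log2(p_i) with p_i = f_i/26:
  p = 6/26 = 0.230769: log2(p) = -2.115477, -p*log2(p) = 0.488187
  p = 14/26 = 0.538462: log2(p) = -0.893085, -p*log2(p) = 0.480892
  p = 4/26 = 0.153846: log2(p) = -2.700440, -p*log2(p) = 0.415452
  p = 2/26 = 0.076923: log2(p) = -3.700440, -p*log2(p) = 0.284649
H = 0.488187 + 0.480892 + 0.415452 + 0.284649 = 1.669180

H = 1.6692 bits/symbol


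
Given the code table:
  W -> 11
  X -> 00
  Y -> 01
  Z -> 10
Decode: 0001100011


Decoding:
00 -> X
01 -> Y
10 -> Z
00 -> X
11 -> W


Result: XYZXW


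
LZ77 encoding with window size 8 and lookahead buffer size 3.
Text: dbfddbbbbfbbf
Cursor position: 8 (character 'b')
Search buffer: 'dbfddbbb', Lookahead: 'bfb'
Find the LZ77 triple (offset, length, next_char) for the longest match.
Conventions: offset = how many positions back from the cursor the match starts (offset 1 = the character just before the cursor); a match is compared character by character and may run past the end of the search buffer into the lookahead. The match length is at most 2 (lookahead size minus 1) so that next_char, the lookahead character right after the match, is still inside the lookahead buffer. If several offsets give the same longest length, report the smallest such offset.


Try each offset into the search buffer:
  offset=1 (pos 7, char 'b'): match length 1
  offset=2 (pos 6, char 'b'): match length 1
  offset=3 (pos 5, char 'b'): match length 1
  offset=4 (pos 4, char 'd'): match length 0
  offset=5 (pos 3, char 'd'): match length 0
  offset=6 (pos 2, char 'f'): match length 0
  offset=7 (pos 1, char 'b'): match length 2
  offset=8 (pos 0, char 'd'): match length 0
Longest match has length 2 at offset 7.
next_char = character at position 8 + 2 = 10 -> 'b'

Best match: offset=7, length=2 (matching 'bf' starting at position 1)
LZ77 triple: (7, 2, 'b')


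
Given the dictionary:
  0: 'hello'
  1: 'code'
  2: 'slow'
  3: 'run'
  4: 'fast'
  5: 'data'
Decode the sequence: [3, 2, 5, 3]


Look up each index in the dictionary:
  3 -> 'run'
  2 -> 'slow'
  5 -> 'data'
  3 -> 'run'

Decoded: "run slow data run"


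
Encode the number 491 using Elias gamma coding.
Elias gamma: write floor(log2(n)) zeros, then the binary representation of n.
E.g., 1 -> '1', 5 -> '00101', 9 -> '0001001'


num_bits = floor(log2(491)) + 1 = 9
leading_zeros = num_bits - 1 = 8
binary(491) = 111101011

Elias gamma(491) = '00000000' + '111101011' = 00000000111101011 (17 bits)


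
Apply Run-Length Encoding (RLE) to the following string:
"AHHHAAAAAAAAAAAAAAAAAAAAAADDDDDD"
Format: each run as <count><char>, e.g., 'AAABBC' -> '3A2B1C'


Scanning runs left to right:
  i=0: run of 'A' x 1 -> '1A'
  i=1: run of 'H' x 3 -> '3H'
  i=4: run of 'A' x 22 -> '22A'
  i=26: run of 'D' x 6 -> '6D'

RLE = 1A3H22A6D


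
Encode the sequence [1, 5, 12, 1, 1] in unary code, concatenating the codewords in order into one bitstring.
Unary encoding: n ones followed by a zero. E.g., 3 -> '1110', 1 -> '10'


Encode each number as n ones followed by a terminating 0:
  1 -> 10 (2 bits)
  5 -> 111110 (6 bits)
  12 -> 1111111111110 (13 bits)
  1 -> 10 (2 bits)
  1 -> 10 (2 bits)
Total length = 2 + 6 + 13 + 2 + 2 = 25 bits.

Unary([1, 5, 12, 1, 1]) = 1011111011111111111101010 (25 bits)


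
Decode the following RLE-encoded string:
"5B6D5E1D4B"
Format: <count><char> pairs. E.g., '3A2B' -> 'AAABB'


Expanding each <count><char> pair:
  5B -> 'BBBBB'
  6D -> 'DDDDDD'
  5E -> 'EEEEE'
  1D -> 'D'
  4B -> 'BBBB'

Decoded = BBBBBDDDDDDEEEEEDBBBB


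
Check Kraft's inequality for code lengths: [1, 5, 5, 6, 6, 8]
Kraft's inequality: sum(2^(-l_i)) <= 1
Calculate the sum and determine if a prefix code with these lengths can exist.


Sum = 2^(-1) + 2^(-5) + 2^(-5) + 2^(-6) + 2^(-6) + 2^(-8)
    = 0.5 + 0.03125 + 0.03125 + 0.015625 + 0.015625 + 0.00390625
    = 153/256 = 0.59765625
Since 0.59765625 <= 1, Kraft's inequality IS satisfied.
A prefix code with these lengths CAN exist.

Kraft sum = 0.59765625. Satisfied.


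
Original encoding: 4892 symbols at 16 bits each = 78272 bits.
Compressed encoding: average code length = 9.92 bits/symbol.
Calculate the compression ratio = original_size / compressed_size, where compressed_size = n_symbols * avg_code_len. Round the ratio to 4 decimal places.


original_size = n_symbols * orig_bits = 4892 * 16 = 78272 bits
compressed_size = n_symbols * avg_code_len = 4892 * 9.92 = 48528.64 bits
ratio = original_size / compressed_size = 78272 / 48528.64 = 1.6129

Compression ratio = 1.6129


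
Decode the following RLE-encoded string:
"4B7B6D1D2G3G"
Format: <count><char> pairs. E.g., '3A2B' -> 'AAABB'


Expanding each <count><char> pair:
  4B -> 'BBBB'
  7B -> 'BBBBBBB'
  6D -> 'DDDDDD'
  1D -> 'D'
  2G -> 'GG'
  3G -> 'GGG'

Decoded = BBBBBBBBBBBDDDDDDDGGGGG


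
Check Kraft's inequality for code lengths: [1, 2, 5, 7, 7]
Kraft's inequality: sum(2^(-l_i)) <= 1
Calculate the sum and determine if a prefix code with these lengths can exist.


Sum = 2^(-1) + 2^(-2) + 2^(-5) + 2^(-7) + 2^(-7)
    = 0.5 + 0.25 + 0.03125 + 0.0078125 + 0.0078125
    = 102/128 = 0.796875
Since 0.796875 <= 1, Kraft's inequality IS satisfied.
A prefix code with these lengths CAN exist.

Kraft sum = 0.796875. Satisfied.


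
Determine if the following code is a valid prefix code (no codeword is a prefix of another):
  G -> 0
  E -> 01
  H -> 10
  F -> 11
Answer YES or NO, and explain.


Checking each pair (does one codeword prefix another?):
  G='0' vs E='01': prefix -- VIOLATION

NO -- this is NOT a valid prefix code. G (0) is a prefix of E (01).


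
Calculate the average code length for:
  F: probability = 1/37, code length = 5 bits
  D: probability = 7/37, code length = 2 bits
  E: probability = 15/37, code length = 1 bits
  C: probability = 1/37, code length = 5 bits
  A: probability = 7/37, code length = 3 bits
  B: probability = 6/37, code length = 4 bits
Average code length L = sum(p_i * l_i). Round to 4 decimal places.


Weighted contributions p_i * l_i:
  F: (1/37) * 5 = 5/37
  D: (7/37) * 2 = 14/37
  E: (15/37) * 1 = 15/37
  C: (1/37) * 5 = 5/37
  A: (7/37) * 3 = 21/37
  B: (6/37) * 4 = 24/37
Sum = (5 + 14 + 15 + 5 + 21 + 24)/37 = 84/37

L = 84/37 = 2.2703 bits/symbol


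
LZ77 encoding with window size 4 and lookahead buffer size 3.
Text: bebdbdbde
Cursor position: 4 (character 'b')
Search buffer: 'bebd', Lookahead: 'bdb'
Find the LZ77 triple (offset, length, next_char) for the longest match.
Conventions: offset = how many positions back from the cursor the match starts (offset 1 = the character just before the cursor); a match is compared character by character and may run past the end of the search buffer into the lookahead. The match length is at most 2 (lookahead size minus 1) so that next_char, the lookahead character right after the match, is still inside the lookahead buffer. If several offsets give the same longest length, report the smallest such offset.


Try each offset into the search buffer:
  offset=1 (pos 3, char 'd'): match length 0
  offset=2 (pos 2, char 'b'): match length 2
  offset=3 (pos 1, char 'e'): match length 0
  offset=4 (pos 0, char 'b'): match length 1
Longest match has length 2 at offset 2.
next_char = character at position 4 + 2 = 6 -> 'b'

Best match: offset=2, length=2 (matching 'bd' starting at position 2)
LZ77 triple: (2, 2, 'b')


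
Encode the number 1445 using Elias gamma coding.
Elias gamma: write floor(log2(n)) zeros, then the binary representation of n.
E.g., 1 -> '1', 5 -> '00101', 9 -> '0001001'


num_bits = floor(log2(1445)) + 1 = 11
leading_zeros = num_bits - 1 = 10
binary(1445) = 10110100101

Elias gamma(1445) = '0000000000' + '10110100101' = 000000000010110100101 (21 bits)


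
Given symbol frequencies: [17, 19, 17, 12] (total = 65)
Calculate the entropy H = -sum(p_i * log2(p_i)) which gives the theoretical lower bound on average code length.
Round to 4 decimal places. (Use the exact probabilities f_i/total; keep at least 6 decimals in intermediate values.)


Per-symbol terms -p_i * log2(p_i) with p_i = f_i/65:
  p = 17/65 = 0.261538: log2(p) = -1.934905, -p*log2(p) = 0.506052
  p = 19/65 = 0.292308: log2(p) = -1.774440, -p*log2(p) = 0.518683
  p = 17/65 = 0.261538: log2(p) = -1.934905, -p*log2(p) = 0.506052
  p = 12/65 = 0.184615: log2(p) = -2.437405, -p*log2(p) = 0.449983
H = 0.506052 + 0.518683 + 0.506052 + 0.449983 = 1.980770

H = 1.9808 bits/symbol


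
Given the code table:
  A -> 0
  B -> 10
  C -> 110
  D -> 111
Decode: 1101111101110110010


Decoding:
110 -> C
111 -> D
110 -> C
111 -> D
0 -> A
110 -> C
0 -> A
10 -> B


Result: CDCDACAB


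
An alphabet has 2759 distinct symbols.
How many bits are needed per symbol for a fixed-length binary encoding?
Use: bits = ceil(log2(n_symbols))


log2(2759) = 11.4299
Bracket: 2^11 = 2048 < 2759 <= 2^12 = 4096
So ceil(log2(2759)) = 12

bits = ceil(log2(2759)) = ceil(11.4299) = 12 bits


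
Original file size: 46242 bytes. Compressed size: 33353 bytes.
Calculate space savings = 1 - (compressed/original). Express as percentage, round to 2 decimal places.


ratio = compressed/original = 33353/46242 = 0.721271
savings = 1 - ratio = 1 - 0.721271 = 0.278729
as a percentage: 0.278729 * 100 = 27.87%

Space savings = 1 - 33353/46242 = 27.87%


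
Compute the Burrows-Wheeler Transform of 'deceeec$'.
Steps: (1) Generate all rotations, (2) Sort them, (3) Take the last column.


Rotations (sorted):
  0: $deceeec -> last char: c
  1: c$deceee -> last char: e
  2: ceeec$de -> last char: e
  3: deceeec$ -> last char: $
  4: ec$decee -> last char: e
  5: eceeec$d -> last char: d
  6: eec$dece -> last char: e
  7: eeec$dec -> last char: c


BWT = cee$edec


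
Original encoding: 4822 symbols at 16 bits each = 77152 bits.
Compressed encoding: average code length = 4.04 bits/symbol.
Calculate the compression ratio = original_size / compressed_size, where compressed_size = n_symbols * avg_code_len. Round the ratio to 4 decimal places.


original_size = n_symbols * orig_bits = 4822 * 16 = 77152 bits
compressed_size = n_symbols * avg_code_len = 4822 * 4.04 = 19480.88 bits
ratio = original_size / compressed_size = 77152 / 19480.88 = 3.9604

Compression ratio = 3.9604


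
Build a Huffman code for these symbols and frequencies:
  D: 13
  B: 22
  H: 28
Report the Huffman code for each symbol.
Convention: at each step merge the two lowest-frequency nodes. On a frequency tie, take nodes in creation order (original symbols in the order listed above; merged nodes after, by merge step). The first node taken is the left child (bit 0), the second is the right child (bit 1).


Huffman tree construction:
Step 1: Merge D(13) + B(22) = 35
Step 2: Merge H(28) + (D+B)(35) = 63
Read each symbol's code off the tree from the root (left child = 0, right child = 1).

Codes:
  D: 10 (length 2)
  B: 11 (length 2)
  H: 0 (length 1)
Average code length: 98/63 = 1.5556 bits/symbol


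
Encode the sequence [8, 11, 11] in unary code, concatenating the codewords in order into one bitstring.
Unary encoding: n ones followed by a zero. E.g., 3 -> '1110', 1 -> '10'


Encode each number as n ones followed by a terminating 0:
  8 -> 111111110 (9 bits)
  11 -> 111111111110 (12 bits)
  11 -> 111111111110 (12 bits)
Total length = 9 + 12 + 12 = 33 bits.

Unary([8, 11, 11]) = 111111110111111111110111111111110 (33 bits)


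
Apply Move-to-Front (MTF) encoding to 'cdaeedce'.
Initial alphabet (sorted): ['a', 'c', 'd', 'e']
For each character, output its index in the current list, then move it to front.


MTF encoding:
'c': index 1 in ['a', 'c', 'd', 'e'] -> ['c', 'a', 'd', 'e']
'd': index 2 in ['c', 'a', 'd', 'e'] -> ['d', 'c', 'a', 'e']
'a': index 2 in ['d', 'c', 'a', 'e'] -> ['a', 'd', 'c', 'e']
'e': index 3 in ['a', 'd', 'c', 'e'] -> ['e', 'a', 'd', 'c']
'e': index 0 in ['e', 'a', 'd', 'c'] -> ['e', 'a', 'd', 'c']
'd': index 2 in ['e', 'a', 'd', 'c'] -> ['d', 'e', 'a', 'c']
'c': index 3 in ['d', 'e', 'a', 'c'] -> ['c', 'd', 'e', 'a']
'e': index 2 in ['c', 'd', 'e', 'a'] -> ['e', 'c', 'd', 'a']


Output: [1, 2, 2, 3, 0, 2, 3, 2]


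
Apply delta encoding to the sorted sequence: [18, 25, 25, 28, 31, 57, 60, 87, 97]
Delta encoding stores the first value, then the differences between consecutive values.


First value: 18
Deltas:
  25 - 18 = 7
  25 - 25 = 0
  28 - 25 = 3
  31 - 28 = 3
  57 - 31 = 26
  60 - 57 = 3
  87 - 60 = 27
  97 - 87 = 10


Delta encoded: [18, 7, 0, 3, 3, 26, 3, 27, 10]


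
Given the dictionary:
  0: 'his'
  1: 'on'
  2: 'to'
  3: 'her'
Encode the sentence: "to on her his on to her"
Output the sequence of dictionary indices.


Look up each word in the dictionary:
  'to' -> 2
  'on' -> 1
  'her' -> 3
  'his' -> 0
  'on' -> 1
  'to' -> 2
  'her' -> 3

Encoded: [2, 1, 3, 0, 1, 2, 3]


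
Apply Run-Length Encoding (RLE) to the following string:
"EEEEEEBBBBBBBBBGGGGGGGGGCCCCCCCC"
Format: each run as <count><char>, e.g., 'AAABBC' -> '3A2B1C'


Scanning runs left to right:
  i=0: run of 'E' x 6 -> '6E'
  i=6: run of 'B' x 9 -> '9B'
  i=15: run of 'G' x 9 -> '9G'
  i=24: run of 'C' x 8 -> '8C'

RLE = 6E9B9G8C


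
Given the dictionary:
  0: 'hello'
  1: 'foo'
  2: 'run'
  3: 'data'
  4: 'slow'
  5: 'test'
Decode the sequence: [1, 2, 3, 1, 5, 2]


Look up each index in the dictionary:
  1 -> 'foo'
  2 -> 'run'
  3 -> 'data'
  1 -> 'foo'
  5 -> 'test'
  2 -> 'run'

Decoded: "foo run data foo test run"


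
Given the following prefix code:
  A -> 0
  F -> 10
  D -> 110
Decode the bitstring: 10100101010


Decoding step by step:
Bits 10 -> F
Bits 10 -> F
Bits 0 -> A
Bits 10 -> F
Bits 10 -> F
Bits 10 -> F


Decoded message: FFAFFF


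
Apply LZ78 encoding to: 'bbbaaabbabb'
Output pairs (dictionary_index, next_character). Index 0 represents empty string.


LZ78 encoding steps:
Dictionary: {0: ''}
Step 1: w='' (idx 0), next='b' -> output (0, 'b'), add 'b' as idx 1
Step 2: w='b' (idx 1), next='b' -> output (1, 'b'), add 'bb' as idx 2
Step 3: w='' (idx 0), next='a' -> output (0, 'a'), add 'a' as idx 3
Step 4: w='a' (idx 3), next='a' -> output (3, 'a'), add 'aa' as idx 4
Step 5: w='bb' (idx 2), next='a' -> output (2, 'a'), add 'bba' as idx 5
Step 6: w='bb' (idx 2), end of input -> output (2, '')


Encoded: [(0, 'b'), (1, 'b'), (0, 'a'), (3, 'a'), (2, 'a'), (2, '')]


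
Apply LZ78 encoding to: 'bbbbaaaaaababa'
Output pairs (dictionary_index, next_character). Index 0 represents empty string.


LZ78 encoding steps:
Dictionary: {0: ''}
Step 1: w='' (idx 0), next='b' -> output (0, 'b'), add 'b' as idx 1
Step 2: w='b' (idx 1), next='b' -> output (1, 'b'), add 'bb' as idx 2
Step 3: w='b' (idx 1), next='a' -> output (1, 'a'), add 'ba' as idx 3
Step 4: w='' (idx 0), next='a' -> output (0, 'a'), add 'a' as idx 4
Step 5: w='a' (idx 4), next='a' -> output (4, 'a'), add 'aa' as idx 5
Step 6: w='aa' (idx 5), next='b' -> output (5, 'b'), add 'aab' as idx 6
Step 7: w='a' (idx 4), next='b' -> output (4, 'b'), add 'ab' as idx 7
Step 8: w='a' (idx 4), end of input -> output (4, '')


Encoded: [(0, 'b'), (1, 'b'), (1, 'a'), (0, 'a'), (4, 'a'), (5, 'b'), (4, 'b'), (4, '')]


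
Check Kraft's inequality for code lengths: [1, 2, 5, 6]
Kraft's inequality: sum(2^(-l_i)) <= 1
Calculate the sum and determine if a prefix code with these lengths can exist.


Sum = 2^(-1) + 2^(-2) + 2^(-5) + 2^(-6)
    = 0.5 + 0.25 + 0.03125 + 0.015625
    = 51/64 = 0.796875
Since 0.796875 <= 1, Kraft's inequality IS satisfied.
A prefix code with these lengths CAN exist.

Kraft sum = 0.796875. Satisfied.


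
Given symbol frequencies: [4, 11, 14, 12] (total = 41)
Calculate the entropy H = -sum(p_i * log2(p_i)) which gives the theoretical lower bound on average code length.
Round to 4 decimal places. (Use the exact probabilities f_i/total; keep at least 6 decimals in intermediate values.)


Per-symbol terms -p_i * log2(p_i) with p_i = f_i/41:
  p = 4/41 = 0.097561: log2(p) = -3.357552, -p*log2(p) = 0.327566
  p = 11/41 = 0.268293: log2(p) = -1.898120, -p*log2(p) = 0.509252
  p = 14/41 = 0.341463: log2(p) = -1.550197, -p*log2(p) = 0.529336
  p = 12/41 = 0.292683: log2(p) = -1.772590, -p*log2(p) = 0.518807
H = 0.327566 + 0.509252 + 0.529336 + 0.518807 = 1.884961

H = 1.885 bits/symbol


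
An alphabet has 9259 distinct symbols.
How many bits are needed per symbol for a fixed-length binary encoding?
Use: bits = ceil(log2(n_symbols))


log2(9259) = 13.1766
Bracket: 2^13 = 8192 < 9259 <= 2^14 = 16384
So ceil(log2(9259)) = 14

bits = ceil(log2(9259)) = ceil(13.1766) = 14 bits


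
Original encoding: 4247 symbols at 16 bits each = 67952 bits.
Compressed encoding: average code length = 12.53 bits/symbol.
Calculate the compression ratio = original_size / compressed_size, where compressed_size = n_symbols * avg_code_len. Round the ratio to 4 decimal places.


original_size = n_symbols * orig_bits = 4247 * 16 = 67952 bits
compressed_size = n_symbols * avg_code_len = 4247 * 12.53 = 53214.91 bits
ratio = original_size / compressed_size = 67952 / 53214.91 = 1.2769

Compression ratio = 1.2769


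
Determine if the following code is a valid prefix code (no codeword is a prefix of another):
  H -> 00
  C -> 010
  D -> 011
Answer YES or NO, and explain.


Checking each pair (does one codeword prefix another?):
  H='00' vs C='010': no prefix
  H='00' vs D='011': no prefix
  C='010' vs H='00': no prefix
  C='010' vs D='011': no prefix
  D='011' vs H='00': no prefix
  D='011' vs C='010': no prefix
No violation found over all pairs.

YES -- this is a valid prefix code. No codeword is a prefix of any other codeword.


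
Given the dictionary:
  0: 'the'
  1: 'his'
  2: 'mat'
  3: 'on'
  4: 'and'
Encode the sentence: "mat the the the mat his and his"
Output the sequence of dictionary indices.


Look up each word in the dictionary:
  'mat' -> 2
  'the' -> 0
  'the' -> 0
  'the' -> 0
  'mat' -> 2
  'his' -> 1
  'and' -> 4
  'his' -> 1

Encoded: [2, 0, 0, 0, 2, 1, 4, 1]


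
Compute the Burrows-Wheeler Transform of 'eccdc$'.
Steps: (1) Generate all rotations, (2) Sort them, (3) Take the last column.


Rotations (sorted):
  0: $eccdc -> last char: c
  1: c$eccd -> last char: d
  2: ccdc$e -> last char: e
  3: cdc$ec -> last char: c
  4: dc$ecc -> last char: c
  5: eccdc$ -> last char: $


BWT = cdecc$


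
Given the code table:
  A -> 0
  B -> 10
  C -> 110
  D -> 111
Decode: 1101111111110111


Decoding:
110 -> C
111 -> D
111 -> D
111 -> D
0 -> A
111 -> D


Result: CDDDAD


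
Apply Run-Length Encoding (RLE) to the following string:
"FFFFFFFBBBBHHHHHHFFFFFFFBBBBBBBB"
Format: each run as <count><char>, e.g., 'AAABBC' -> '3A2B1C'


Scanning runs left to right:
  i=0: run of 'F' x 7 -> '7F'
  i=7: run of 'B' x 4 -> '4B'
  i=11: run of 'H' x 6 -> '6H'
  i=17: run of 'F' x 7 -> '7F'
  i=24: run of 'B' x 8 -> '8B'

RLE = 7F4B6H7F8B


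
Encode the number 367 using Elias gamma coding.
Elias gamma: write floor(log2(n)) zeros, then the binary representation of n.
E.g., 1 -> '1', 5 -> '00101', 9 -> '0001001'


num_bits = floor(log2(367)) + 1 = 9
leading_zeros = num_bits - 1 = 8
binary(367) = 101101111

Elias gamma(367) = '00000000' + '101101111' = 00000000101101111 (17 bits)


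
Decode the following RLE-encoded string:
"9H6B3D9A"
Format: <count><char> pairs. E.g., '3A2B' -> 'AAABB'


Expanding each <count><char> pair:
  9H -> 'HHHHHHHHH'
  6B -> 'BBBBBB'
  3D -> 'DDD'
  9A -> 'AAAAAAAAA'

Decoded = HHHHHHHHHBBBBBBDDDAAAAAAAAA


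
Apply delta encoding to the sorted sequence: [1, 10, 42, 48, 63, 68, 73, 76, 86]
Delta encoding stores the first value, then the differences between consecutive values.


First value: 1
Deltas:
  10 - 1 = 9
  42 - 10 = 32
  48 - 42 = 6
  63 - 48 = 15
  68 - 63 = 5
  73 - 68 = 5
  76 - 73 = 3
  86 - 76 = 10


Delta encoded: [1, 9, 32, 6, 15, 5, 5, 3, 10]


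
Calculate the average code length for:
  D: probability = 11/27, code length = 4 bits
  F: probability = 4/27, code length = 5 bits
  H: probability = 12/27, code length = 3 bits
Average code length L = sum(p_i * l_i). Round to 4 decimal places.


Weighted contributions p_i * l_i:
  D: (11/27) * 4 = 44/27
  F: (4/27) * 5 = 20/27
  H: (12/27) * 3 = 36/27
Sum = (44 + 20 + 36)/27 = 100/27

L = 100/27 = 3.7037 bits/symbol


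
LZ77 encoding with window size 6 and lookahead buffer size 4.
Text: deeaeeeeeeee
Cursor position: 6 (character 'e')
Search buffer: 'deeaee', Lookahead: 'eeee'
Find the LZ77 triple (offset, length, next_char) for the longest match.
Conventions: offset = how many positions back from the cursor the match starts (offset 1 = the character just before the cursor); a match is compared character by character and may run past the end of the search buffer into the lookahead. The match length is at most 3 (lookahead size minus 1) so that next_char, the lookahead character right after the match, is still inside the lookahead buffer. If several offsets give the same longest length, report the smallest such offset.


Try each offset into the search buffer:
  offset=1 (pos 5, char 'e'): match length 3
  offset=2 (pos 4, char 'e'): match length 3
  offset=3 (pos 3, char 'a'): match length 0
  offset=4 (pos 2, char 'e'): match length 1
  offset=5 (pos 1, char 'e'): match length 2
  offset=6 (pos 0, char 'd'): match length 0
Longest match has length 3, found at offsets 1, 2; take the smallest, offset 1.
next_char = character at position 6 + 3 = 9 -> 'e'

Best match: offset=1, length=3 (matching 'eee' starting at position 5)
LZ77 triple: (1, 3, 'e')


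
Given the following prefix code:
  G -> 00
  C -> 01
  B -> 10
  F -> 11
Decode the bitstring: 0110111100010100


Decoding step by step:
Bits 01 -> C
Bits 10 -> B
Bits 11 -> F
Bits 11 -> F
Bits 00 -> G
Bits 01 -> C
Bits 01 -> C
Bits 00 -> G


Decoded message: CBFFGCCG


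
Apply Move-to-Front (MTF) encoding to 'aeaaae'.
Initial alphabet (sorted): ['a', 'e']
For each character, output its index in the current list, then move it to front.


MTF encoding:
'a': index 0 in ['a', 'e'] -> ['a', 'e']
'e': index 1 in ['a', 'e'] -> ['e', 'a']
'a': index 1 in ['e', 'a'] -> ['a', 'e']
'a': index 0 in ['a', 'e'] -> ['a', 'e']
'a': index 0 in ['a', 'e'] -> ['a', 'e']
'e': index 1 in ['a', 'e'] -> ['e', 'a']


Output: [0, 1, 1, 0, 0, 1]


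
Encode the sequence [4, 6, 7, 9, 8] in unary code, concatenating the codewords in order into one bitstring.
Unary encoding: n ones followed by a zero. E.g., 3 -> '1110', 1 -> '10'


Encode each number as n ones followed by a terminating 0:
  4 -> 11110 (5 bits)
  6 -> 1111110 (7 bits)
  7 -> 11111110 (8 bits)
  9 -> 1111111110 (10 bits)
  8 -> 111111110 (9 bits)
Total length = 5 + 7 + 8 + 10 + 9 = 39 bits.

Unary([4, 6, 7, 9, 8]) = 111101111110111111101111111110111111110 (39 bits)


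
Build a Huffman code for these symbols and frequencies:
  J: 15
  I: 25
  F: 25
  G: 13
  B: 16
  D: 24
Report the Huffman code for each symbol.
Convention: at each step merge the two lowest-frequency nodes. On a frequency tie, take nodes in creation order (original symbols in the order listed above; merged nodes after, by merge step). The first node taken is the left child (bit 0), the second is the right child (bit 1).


Huffman tree construction:
Step 1: Merge G(13) + J(15) = 28
Step 2: Merge B(16) + D(24) = 40
Step 3: Merge I(25) + F(25) = 50
Step 4: Merge (G+J)(28) + (B+D)(40) = 68
Step 5: Merge (I+F)(50) + ((G+J)+(B+D))(68) = 118
Read each symbol's code off the tree from the root (left child = 0, right child = 1).

Codes:
  J: 101 (length 3)
  I: 00 (length 2)
  F: 01 (length 2)
  G: 100 (length 3)
  B: 110 (length 3)
  D: 111 (length 3)
Average code length: 304/118 = 2.5763 bits/symbol


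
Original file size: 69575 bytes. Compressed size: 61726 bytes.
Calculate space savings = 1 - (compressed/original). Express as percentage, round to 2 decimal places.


ratio = compressed/original = 61726/69575 = 0.887186
savings = 1 - ratio = 1 - 0.887186 = 0.112814
as a percentage: 0.112814 * 100 = 11.28%

Space savings = 1 - 61726/69575 = 11.28%


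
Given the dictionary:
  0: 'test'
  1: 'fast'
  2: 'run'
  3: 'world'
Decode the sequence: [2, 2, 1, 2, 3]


Look up each index in the dictionary:
  2 -> 'run'
  2 -> 'run'
  1 -> 'fast'
  2 -> 'run'
  3 -> 'world'

Decoded: "run run fast run world"


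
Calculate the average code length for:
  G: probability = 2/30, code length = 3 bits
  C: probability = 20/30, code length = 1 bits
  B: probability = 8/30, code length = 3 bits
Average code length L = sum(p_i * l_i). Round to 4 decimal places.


Weighted contributions p_i * l_i:
  G: (2/30) * 3 = 6/30
  C: (20/30) * 1 = 20/30
  B: (8/30) * 3 = 24/30
Sum = (6 + 20 + 24)/30 = 50/30

L = 50/30 = 1.6667 bits/symbol


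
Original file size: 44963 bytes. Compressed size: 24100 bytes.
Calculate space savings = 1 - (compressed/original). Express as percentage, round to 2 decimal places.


ratio = compressed/original = 24100/44963 = 0.535996
savings = 1 - ratio = 1 - 0.535996 = 0.464004
as a percentage: 0.464004 * 100 = 46.4%

Space savings = 1 - 24100/44963 = 46.4%


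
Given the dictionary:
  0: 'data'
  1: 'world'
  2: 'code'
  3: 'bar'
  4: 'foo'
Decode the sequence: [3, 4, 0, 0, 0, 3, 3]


Look up each index in the dictionary:
  3 -> 'bar'
  4 -> 'foo'
  0 -> 'data'
  0 -> 'data'
  0 -> 'data'
  3 -> 'bar'
  3 -> 'bar'

Decoded: "bar foo data data data bar bar"


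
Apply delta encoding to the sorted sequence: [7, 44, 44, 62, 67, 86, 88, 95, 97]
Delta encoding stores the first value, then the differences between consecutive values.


First value: 7
Deltas:
  44 - 7 = 37
  44 - 44 = 0
  62 - 44 = 18
  67 - 62 = 5
  86 - 67 = 19
  88 - 86 = 2
  95 - 88 = 7
  97 - 95 = 2


Delta encoded: [7, 37, 0, 18, 5, 19, 2, 7, 2]


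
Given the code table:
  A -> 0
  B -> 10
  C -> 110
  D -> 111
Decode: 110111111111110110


Decoding:
110 -> C
111 -> D
111 -> D
111 -> D
110 -> C
110 -> C


Result: CDDDCC


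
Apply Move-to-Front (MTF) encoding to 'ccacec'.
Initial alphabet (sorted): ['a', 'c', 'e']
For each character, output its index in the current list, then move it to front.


MTF encoding:
'c': index 1 in ['a', 'c', 'e'] -> ['c', 'a', 'e']
'c': index 0 in ['c', 'a', 'e'] -> ['c', 'a', 'e']
'a': index 1 in ['c', 'a', 'e'] -> ['a', 'c', 'e']
'c': index 1 in ['a', 'c', 'e'] -> ['c', 'a', 'e']
'e': index 2 in ['c', 'a', 'e'] -> ['e', 'c', 'a']
'c': index 1 in ['e', 'c', 'a'] -> ['c', 'e', 'a']


Output: [1, 0, 1, 1, 2, 1]


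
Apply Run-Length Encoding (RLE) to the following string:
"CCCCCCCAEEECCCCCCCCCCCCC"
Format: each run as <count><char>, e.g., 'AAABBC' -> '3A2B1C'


Scanning runs left to right:
  i=0: run of 'C' x 7 -> '7C'
  i=7: run of 'A' x 1 -> '1A'
  i=8: run of 'E' x 3 -> '3E'
  i=11: run of 'C' x 13 -> '13C'

RLE = 7C1A3E13C


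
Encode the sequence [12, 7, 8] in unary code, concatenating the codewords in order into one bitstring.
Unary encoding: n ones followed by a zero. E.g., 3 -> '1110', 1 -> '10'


Encode each number as n ones followed by a terminating 0:
  12 -> 1111111111110 (13 bits)
  7 -> 11111110 (8 bits)
  8 -> 111111110 (9 bits)
Total length = 13 + 8 + 9 = 30 bits.

Unary([12, 7, 8]) = 111111111111011111110111111110 (30 bits)


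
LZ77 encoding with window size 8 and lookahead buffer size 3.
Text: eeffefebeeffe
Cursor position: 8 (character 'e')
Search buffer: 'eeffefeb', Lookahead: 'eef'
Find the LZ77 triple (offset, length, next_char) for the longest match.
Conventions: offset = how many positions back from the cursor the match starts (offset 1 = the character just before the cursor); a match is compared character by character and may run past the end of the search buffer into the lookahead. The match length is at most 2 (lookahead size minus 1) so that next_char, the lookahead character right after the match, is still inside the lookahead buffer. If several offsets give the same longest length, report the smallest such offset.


Try each offset into the search buffer:
  offset=1 (pos 7, char 'b'): match length 0
  offset=2 (pos 6, char 'e'): match length 1
  offset=3 (pos 5, char 'f'): match length 0
  offset=4 (pos 4, char 'e'): match length 1
  offset=5 (pos 3, char 'f'): match length 0
  offset=6 (pos 2, char 'f'): match length 0
  offset=7 (pos 1, char 'e'): match length 1
  offset=8 (pos 0, char 'e'): match length 2
Longest match has length 2 at offset 8.
next_char = character at position 8 + 2 = 10 -> 'f'

Best match: offset=8, length=2 (matching 'ee' starting at position 0)
LZ77 triple: (8, 2, 'f')


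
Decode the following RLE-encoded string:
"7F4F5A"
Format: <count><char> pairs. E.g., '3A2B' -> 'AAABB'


Expanding each <count><char> pair:
  7F -> 'FFFFFFF'
  4F -> 'FFFF'
  5A -> 'AAAAA'

Decoded = FFFFFFFFFFFAAAAA


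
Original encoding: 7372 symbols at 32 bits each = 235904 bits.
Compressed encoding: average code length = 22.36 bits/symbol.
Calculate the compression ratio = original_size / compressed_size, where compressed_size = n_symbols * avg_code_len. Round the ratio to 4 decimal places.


original_size = n_symbols * orig_bits = 7372 * 32 = 235904 bits
compressed_size = n_symbols * avg_code_len = 7372 * 22.36 = 164837.92 bits
ratio = original_size / compressed_size = 235904 / 164837.92 = 1.4311

Compression ratio = 1.4311


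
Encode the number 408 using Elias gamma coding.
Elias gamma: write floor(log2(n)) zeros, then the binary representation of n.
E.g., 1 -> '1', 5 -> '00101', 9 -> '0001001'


num_bits = floor(log2(408)) + 1 = 9
leading_zeros = num_bits - 1 = 8
binary(408) = 110011000

Elias gamma(408) = '00000000' + '110011000' = 00000000110011000 (17 bits)


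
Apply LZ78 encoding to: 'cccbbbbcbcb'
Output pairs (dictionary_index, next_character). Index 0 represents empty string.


LZ78 encoding steps:
Dictionary: {0: ''}
Step 1: w='' (idx 0), next='c' -> output (0, 'c'), add 'c' as idx 1
Step 2: w='c' (idx 1), next='c' -> output (1, 'c'), add 'cc' as idx 2
Step 3: w='' (idx 0), next='b' -> output (0, 'b'), add 'b' as idx 3
Step 4: w='b' (idx 3), next='b' -> output (3, 'b'), add 'bb' as idx 4
Step 5: w='b' (idx 3), next='c' -> output (3, 'c'), add 'bc' as idx 5
Step 6: w='bc' (idx 5), next='b' -> output (5, 'b'), add 'bcb' as idx 6


Encoded: [(0, 'c'), (1, 'c'), (0, 'b'), (3, 'b'), (3, 'c'), (5, 'b')]


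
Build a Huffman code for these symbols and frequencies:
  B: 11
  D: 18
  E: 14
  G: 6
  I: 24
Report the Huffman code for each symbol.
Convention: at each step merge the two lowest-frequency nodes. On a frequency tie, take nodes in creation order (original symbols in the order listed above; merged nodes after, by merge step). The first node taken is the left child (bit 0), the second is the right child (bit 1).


Huffman tree construction:
Step 1: Merge G(6) + B(11) = 17
Step 2: Merge E(14) + (G+B)(17) = 31
Step 3: Merge D(18) + I(24) = 42
Step 4: Merge (E+(G+B))(31) + (D+I)(42) = 73
Read each symbol's code off the tree from the root (left child = 0, right child = 1).

Codes:
  B: 011 (length 3)
  D: 10 (length 2)
  E: 00 (length 2)
  G: 010 (length 3)
  I: 11 (length 2)
Average code length: 163/73 = 2.2329 bits/symbol


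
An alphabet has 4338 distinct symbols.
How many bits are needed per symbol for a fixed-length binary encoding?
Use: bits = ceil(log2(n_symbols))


log2(4338) = 12.0828
Bracket: 2^12 = 4096 < 4338 <= 2^13 = 8192
So ceil(log2(4338)) = 13

bits = ceil(log2(4338)) = ceil(12.0828) = 13 bits


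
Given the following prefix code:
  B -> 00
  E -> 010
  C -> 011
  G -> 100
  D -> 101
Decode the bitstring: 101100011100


Decoding step by step:
Bits 101 -> D
Bits 100 -> G
Bits 011 -> C
Bits 100 -> G


Decoded message: DGCG


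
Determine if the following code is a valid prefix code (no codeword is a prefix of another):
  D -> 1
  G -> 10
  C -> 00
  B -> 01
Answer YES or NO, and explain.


Checking each pair (does one codeword prefix another?):
  D='1' vs G='10': prefix -- VIOLATION

NO -- this is NOT a valid prefix code. D (1) is a prefix of G (10).


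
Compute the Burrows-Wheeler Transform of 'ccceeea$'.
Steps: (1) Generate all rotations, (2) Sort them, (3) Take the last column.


Rotations (sorted):
  0: $ccceeea -> last char: a
  1: a$ccceee -> last char: e
  2: ccceeea$ -> last char: $
  3: cceeea$c -> last char: c
  4: ceeea$cc -> last char: c
  5: ea$cccee -> last char: e
  6: eea$ccce -> last char: e
  7: eeea$ccc -> last char: c


BWT = ae$cceec


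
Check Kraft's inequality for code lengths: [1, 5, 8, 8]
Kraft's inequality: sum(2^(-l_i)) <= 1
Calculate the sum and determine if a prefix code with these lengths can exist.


Sum = 2^(-1) + 2^(-5) + 2^(-8) + 2^(-8)
    = 0.5 + 0.03125 + 0.00390625 + 0.00390625
    = 138/256 = 0.5390625
Since 0.5390625 <= 1, Kraft's inequality IS satisfied.
A prefix code with these lengths CAN exist.

Kraft sum = 0.5390625. Satisfied.


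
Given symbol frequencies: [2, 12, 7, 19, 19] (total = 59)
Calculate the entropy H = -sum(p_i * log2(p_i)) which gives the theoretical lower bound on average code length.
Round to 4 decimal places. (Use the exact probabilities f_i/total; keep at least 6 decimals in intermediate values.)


Per-symbol terms -p_i * log2(p_i) with p_i = f_i/59:
  p = 2/59 = 0.033898: log2(p) = -4.882643, -p*log2(p) = 0.165513
  p = 12/59 = 0.203390: log2(p) = -2.297681, -p*log2(p) = 0.467325
  p = 7/59 = 0.118644: log2(p) = -3.075288, -p*log2(p) = 0.364865
  p = 19/59 = 0.322034: log2(p) = -1.634716, -p*log2(p) = 0.526434
  p = 19/59 = 0.322034: log2(p) = -1.634716, -p*log2(p) = 0.526434
H = 0.165513 + 0.467325 + 0.364865 + 0.526434 + 0.526434 = 2.050571

H = 2.0506 bits/symbol
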